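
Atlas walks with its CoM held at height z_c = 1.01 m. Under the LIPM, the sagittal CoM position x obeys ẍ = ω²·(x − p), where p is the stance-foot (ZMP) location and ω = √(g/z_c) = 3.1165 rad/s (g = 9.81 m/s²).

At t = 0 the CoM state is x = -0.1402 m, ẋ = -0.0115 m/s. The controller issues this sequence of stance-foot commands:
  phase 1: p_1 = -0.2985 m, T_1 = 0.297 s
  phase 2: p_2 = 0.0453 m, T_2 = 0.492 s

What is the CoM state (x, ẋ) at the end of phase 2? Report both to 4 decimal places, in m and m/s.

phase 1: p=-0.2985, T=0.297, ωT=0.925600, cosh=1.459838, sinh=1.063545; start (x,ẋ)=(-0.140200, -0.011500) → end (x,ẋ)=(-0.071332, 0.507903)
phase 2: p=0.0453, T=0.492, ωT=1.533318, cosh=2.424672, sinh=2.208853; start (x,ẋ)=(-0.071332, 0.507903) → end (x,ẋ)=(0.122487, 0.428616)

x = 0.1225, ẋ = 0.4286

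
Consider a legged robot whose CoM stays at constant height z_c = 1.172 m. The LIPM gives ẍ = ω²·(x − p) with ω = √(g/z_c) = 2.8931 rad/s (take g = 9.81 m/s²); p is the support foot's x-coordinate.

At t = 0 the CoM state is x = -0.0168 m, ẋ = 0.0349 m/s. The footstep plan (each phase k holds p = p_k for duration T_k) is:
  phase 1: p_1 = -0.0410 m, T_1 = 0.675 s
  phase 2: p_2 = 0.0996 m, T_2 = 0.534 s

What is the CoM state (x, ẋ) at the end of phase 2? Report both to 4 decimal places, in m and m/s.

phase 1: p=-0.0410, T=0.675, ωT=1.952843, cosh=3.595283, sinh=3.453412; start (x,ẋ)=(-0.016800, 0.034900) → end (x,ẋ)=(0.087665, 0.367259)
phase 2: p=0.0996, T=0.534, ωT=1.544915, cosh=2.450452, sinh=2.237123; start (x,ẋ)=(0.087665, 0.367259) → end (x,ẋ)=(0.354341, 0.822705)

x = 0.3543, ẋ = 0.8227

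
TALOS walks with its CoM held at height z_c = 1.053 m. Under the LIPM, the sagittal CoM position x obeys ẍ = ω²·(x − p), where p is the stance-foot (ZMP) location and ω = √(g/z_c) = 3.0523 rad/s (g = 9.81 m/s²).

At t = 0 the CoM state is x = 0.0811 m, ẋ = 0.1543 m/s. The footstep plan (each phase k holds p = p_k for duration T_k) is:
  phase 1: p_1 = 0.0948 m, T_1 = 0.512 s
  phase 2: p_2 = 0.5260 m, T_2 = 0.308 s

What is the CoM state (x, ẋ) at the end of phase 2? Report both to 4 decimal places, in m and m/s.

x = 0.1123, ẋ = -0.7326

phase 1: p=0.0948, T=0.512, ωT=1.562778, cosh=2.490805, sinh=2.281252; start (x,ẋ)=(0.081100, 0.154300) → end (x,ẋ)=(0.175998, 0.288937)
phase 2: p=0.5260, T=0.308, ωT=0.940108, cosh=1.475422, sinh=1.084837; start (x,ẋ)=(0.175998, 0.288937) → end (x,ẋ)=(0.112292, -0.732639)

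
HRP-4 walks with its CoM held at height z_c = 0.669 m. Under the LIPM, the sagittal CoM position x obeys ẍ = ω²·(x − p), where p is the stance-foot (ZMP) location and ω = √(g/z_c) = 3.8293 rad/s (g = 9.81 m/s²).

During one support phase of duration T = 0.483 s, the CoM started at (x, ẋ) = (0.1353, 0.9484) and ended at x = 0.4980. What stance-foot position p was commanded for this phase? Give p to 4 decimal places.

ωT = 3.8293·0.483 = 1.849552; cosh(ωT) = 3.257139, sinh(ωT) = 3.099831
x(T) = p + (x₀−p)·cosh(ωT) + (ẋ₀/ω)·sinh(ωT) ⇒ p·(1 − cosh) = x(T) − x₀·cosh − (ẋ₀/ω)·sinh
numerator   = 0.4980 − (0.1353)·3.257139 − (0.9484/3.8293)·3.099831 = -0.710424
denominator = 1 − 3.257139 = -2.257139
p = -0.710424 / -2.257139 = 0.3147

p = 0.3147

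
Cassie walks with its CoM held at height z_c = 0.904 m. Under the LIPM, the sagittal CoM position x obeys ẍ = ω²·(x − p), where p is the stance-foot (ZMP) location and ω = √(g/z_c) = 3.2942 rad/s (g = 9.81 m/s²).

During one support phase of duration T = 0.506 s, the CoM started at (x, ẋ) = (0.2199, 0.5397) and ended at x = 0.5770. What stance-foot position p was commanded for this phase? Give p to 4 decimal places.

p = 0.2550

ωT = 3.2942·0.506 = 1.666865; cosh(ωT) = 2.742190, sinh(ωT) = 2.553352
x(T) = p + (x₀−p)·cosh(ωT) + (ẋ₀/ω)·sinh(ωT) ⇒ p·(1 − cosh) = x(T) − x₀·cosh − (ẋ₀/ω)·sinh
numerator   = 0.5770 − (0.2199)·2.742190 − (0.5397/3.2942)·2.553352 = -0.444332
denominator = 1 − 2.742190 = -1.742190
p = -0.444332 / -1.742190 = 0.2550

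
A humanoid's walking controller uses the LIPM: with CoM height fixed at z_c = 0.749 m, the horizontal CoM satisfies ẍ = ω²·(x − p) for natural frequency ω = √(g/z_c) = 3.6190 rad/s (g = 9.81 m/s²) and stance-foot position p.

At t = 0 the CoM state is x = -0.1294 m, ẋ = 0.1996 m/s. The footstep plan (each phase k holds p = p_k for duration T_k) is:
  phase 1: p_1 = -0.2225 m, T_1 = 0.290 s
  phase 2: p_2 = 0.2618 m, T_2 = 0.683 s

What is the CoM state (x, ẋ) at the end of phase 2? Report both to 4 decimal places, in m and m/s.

x = -0.1184, ẋ = -1.2321

phase 1: p=-0.2225, T=0.290, ωT=1.049510, cosh=1.603180, sinh=1.253071; start (x,ẋ)=(-0.129400, 0.199600) → end (x,ẋ)=(-0.004133, 0.742191)
phase 2: p=0.2618, T=0.683, ωT=2.471777, cosh=5.963954, sinh=5.879520; start (x,ẋ)=(-0.004133, 0.742191) → end (x,ẋ)=(-0.118430, -1.232123)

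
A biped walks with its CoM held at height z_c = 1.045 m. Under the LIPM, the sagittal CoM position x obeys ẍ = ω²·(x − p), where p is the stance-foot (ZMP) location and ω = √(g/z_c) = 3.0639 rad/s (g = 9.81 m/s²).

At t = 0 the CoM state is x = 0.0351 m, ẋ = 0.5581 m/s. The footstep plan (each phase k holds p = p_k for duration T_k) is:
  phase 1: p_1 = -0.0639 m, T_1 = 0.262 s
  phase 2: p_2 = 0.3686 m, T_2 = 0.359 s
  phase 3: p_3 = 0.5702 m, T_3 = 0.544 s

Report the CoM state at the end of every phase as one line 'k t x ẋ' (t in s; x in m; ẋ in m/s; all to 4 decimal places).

1 0.2620 0.2312 1.0183
2 0.6210 0.5832 1.1367
3 1.1650 1.5530 3.2183

phase 1: p=-0.0639, T=0.262, ωT=0.802742, cosh=1.339875, sinh=0.891776; start (x,ẋ)=(0.035100, 0.558100) → end (x,ẋ)=(0.231188, 1.018283)
phase 2: p=0.3686, T=0.359, ωT=1.099940, cosh=1.668439, sinh=1.335548; start (x,ẋ)=(0.231188, 1.018283) → end (x,ẋ)=(0.583204, 1.136654)
phase 3: p=0.5702, T=0.544, ωT=1.666762, cosh=2.741925, sinh=2.553068; start (x,ẋ)=(0.583204, 1.136654) → end (x,ẋ)=(1.552999, 3.218340)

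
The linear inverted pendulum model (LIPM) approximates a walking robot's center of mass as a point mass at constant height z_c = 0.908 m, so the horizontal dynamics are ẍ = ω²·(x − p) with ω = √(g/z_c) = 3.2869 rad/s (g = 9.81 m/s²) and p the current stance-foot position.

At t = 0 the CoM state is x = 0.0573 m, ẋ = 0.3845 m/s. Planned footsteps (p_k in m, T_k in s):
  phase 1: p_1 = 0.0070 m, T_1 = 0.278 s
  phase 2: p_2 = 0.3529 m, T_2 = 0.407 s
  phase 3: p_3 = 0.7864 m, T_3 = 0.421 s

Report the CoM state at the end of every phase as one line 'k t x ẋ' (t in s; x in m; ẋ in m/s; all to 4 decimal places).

phase 1: p=0.0070, T=0.278, ωT=0.913758, cosh=1.447345, sinh=1.046331; start (x,ẋ)=(0.057300, 0.384500) → end (x,ẋ)=(0.202201, 0.729495)
phase 2: p=0.3529, T=0.407, ωT=1.337768, cosh=2.036480, sinh=1.774050; start (x,ẋ)=(0.202201, 0.729495) → end (x,ẋ)=(0.439737, 0.606857)
phase 3: p=0.7864, T=0.421, ωT=1.383785, cosh=2.120301, sinh=1.869673; start (x,ẋ)=(0.439737, 0.606857) → end (x,ẋ)=(0.396566, -0.843672)

1 0.2780 0.2022 0.7295
2 0.6850 0.4397 0.6069
3 1.1060 0.3966 -0.8437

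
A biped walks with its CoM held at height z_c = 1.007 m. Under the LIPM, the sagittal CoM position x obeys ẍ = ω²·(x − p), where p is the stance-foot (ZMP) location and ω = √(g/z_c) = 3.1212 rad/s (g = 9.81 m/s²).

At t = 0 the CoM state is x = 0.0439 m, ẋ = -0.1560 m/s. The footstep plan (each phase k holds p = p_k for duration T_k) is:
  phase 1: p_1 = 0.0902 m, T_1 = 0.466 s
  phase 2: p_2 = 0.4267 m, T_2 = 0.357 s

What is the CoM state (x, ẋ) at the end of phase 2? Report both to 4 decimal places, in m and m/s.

x = -0.7693, ẋ = -3.3892

phase 1: p=0.0902, T=0.466, ωT=1.454479, cosh=2.257887, sinh=2.024365; start (x,ẋ)=(0.043900, -0.156000) → end (x,ẋ)=(-0.115520, -0.644775)
phase 2: p=0.4267, T=0.357, ωT=1.114268, cosh=1.687747, sinh=1.359591; start (x,ẋ)=(-0.115520, -0.644775) → end (x,ẋ)=(-0.769292, -3.389155)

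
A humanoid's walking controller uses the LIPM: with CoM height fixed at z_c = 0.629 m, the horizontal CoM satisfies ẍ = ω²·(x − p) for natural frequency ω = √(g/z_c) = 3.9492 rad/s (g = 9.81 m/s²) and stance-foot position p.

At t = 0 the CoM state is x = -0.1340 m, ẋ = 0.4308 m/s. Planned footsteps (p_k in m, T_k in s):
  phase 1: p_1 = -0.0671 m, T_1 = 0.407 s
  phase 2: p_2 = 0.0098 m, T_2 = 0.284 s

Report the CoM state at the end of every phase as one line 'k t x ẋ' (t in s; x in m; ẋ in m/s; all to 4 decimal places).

1 0.4070 0.0205 0.4853
2 0.6910 0.1966 0.8818

phase 1: p=-0.0671, T=0.407, ωT=1.607324, cosh=2.594933, sinh=2.394510; start (x,ẋ)=(-0.134000, 0.430800) → end (x,ẋ)=(0.020505, 0.485264)
phase 2: p=0.0098, T=0.284, ωT=1.121573, cosh=1.697723, sinh=1.371956; start (x,ẋ)=(0.020505, 0.485264) → end (x,ẋ)=(0.196555, 0.881845)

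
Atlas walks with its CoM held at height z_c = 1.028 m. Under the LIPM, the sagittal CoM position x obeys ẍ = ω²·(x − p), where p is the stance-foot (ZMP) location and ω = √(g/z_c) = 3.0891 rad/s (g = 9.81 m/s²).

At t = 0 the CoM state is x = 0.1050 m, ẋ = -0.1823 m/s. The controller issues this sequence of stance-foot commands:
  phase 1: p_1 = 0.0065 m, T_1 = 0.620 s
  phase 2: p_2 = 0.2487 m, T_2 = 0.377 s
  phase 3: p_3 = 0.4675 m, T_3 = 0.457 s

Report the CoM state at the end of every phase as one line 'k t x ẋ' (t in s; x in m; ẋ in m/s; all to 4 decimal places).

phase 1: p=0.0065, T=0.620, ωT=1.915242, cosh=3.467944, sinh=3.320638; start (x,ẋ)=(0.105000, -0.182300) → end (x,ẋ)=(0.152129, 0.378185)
phase 2: p=0.2487, T=0.377, ωT=1.164591, cosh=1.758331, sinh=1.446280; start (x,ẋ)=(0.152129, 0.378185) → end (x,ẋ)=(0.255957, 0.233522)
phase 3: p=0.4675, T=0.457, ωT=1.411719, cosh=2.173363, sinh=1.929639; start (x,ẋ)=(0.255957, 0.233522) → end (x,ẋ)=(0.153613, -0.753445)

1 0.6200 0.1521 0.3782
2 0.9970 0.2560 0.2335
3 1.4540 0.1536 -0.7534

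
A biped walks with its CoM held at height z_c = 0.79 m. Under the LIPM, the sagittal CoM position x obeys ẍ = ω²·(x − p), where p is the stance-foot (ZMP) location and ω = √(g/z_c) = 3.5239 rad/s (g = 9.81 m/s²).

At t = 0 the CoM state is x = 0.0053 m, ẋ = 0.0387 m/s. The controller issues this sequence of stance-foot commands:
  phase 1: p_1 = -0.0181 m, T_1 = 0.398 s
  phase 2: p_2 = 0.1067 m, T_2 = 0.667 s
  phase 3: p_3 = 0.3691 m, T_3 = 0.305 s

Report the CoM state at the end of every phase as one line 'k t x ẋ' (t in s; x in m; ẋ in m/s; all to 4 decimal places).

1 0.3980 0.0533 0.2409
2 1.0650 0.1795 0.2973
3 1.3700 0.1681 -0.3786

phase 1: p=-0.0181, T=0.398, ωT=1.402512, cosh=2.155689, sinh=1.909711; start (x,ẋ)=(0.005300, 0.038700) → end (x,ẋ)=(0.053316, 0.240899)
phase 2: p=0.1067, T=0.667, ωT=2.350441, cosh=5.292763, sinh=5.197435; start (x,ẋ)=(0.053316, 0.240899) → end (x,ẋ)=(0.179454, 0.297275)
phase 3: p=0.3691, T=0.305, ωT=1.074789, cosh=1.635373, sinh=1.294003; start (x,ẋ)=(0.179454, 0.297275) → end (x,ẋ)=(0.168120, -0.378618)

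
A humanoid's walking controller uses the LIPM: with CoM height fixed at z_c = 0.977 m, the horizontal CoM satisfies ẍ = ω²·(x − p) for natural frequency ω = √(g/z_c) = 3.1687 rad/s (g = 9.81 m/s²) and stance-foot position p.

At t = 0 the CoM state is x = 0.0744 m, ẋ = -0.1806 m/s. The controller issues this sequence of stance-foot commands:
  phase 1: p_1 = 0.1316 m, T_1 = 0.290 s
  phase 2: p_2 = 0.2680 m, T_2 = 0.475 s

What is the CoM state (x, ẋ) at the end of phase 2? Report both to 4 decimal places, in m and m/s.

x = -0.6991, ẋ = -2.9684

phase 1: p=0.1316, T=0.290, ωT=0.918923, cosh=1.452769, sinh=1.053820; start (x,ẋ)=(0.074400, -0.180600) → end (x,ẋ)=(-0.011561, -0.453375)
phase 2: p=0.2680, T=0.475, ωT=1.505132, cosh=2.363369, sinh=2.141381; start (x,ẋ)=(-0.011561, -0.453375) → end (x,ẋ)=(-0.699092, -2.968422)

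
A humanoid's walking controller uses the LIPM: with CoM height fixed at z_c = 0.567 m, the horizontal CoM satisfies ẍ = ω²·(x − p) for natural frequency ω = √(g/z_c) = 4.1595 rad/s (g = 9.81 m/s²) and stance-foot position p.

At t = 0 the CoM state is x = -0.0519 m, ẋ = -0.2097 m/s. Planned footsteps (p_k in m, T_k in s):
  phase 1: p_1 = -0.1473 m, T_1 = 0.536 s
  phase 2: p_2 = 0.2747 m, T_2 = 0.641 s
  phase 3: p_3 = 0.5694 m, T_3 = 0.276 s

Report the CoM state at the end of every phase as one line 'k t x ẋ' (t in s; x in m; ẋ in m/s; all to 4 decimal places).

1 0.5360 0.0696 0.8370
2 1.1770 0.2328 -0.0566
3 1.4530 -0.0337 -2.0823

phase 1: p=-0.1473, T=0.536, ωT=2.229492, cosh=4.701363, sinh=4.593780; start (x,ẋ)=(-0.051900, -0.209700) → end (x,ẋ)=(0.069616, 0.837011)
phase 2: p=0.2747, T=0.641, ωT=2.666240, cosh=7.227641, sinh=7.158128; start (x,ẋ)=(0.069616, 0.837011) → end (x,ẋ)=(0.232847, -0.056606)
phase 3: p=0.5694, T=0.276, ωT=1.148022, cosh=1.734608, sinh=1.417344; start (x,ẋ)=(0.232847, -0.056606) → end (x,ẋ)=(-0.033676, -2.082319)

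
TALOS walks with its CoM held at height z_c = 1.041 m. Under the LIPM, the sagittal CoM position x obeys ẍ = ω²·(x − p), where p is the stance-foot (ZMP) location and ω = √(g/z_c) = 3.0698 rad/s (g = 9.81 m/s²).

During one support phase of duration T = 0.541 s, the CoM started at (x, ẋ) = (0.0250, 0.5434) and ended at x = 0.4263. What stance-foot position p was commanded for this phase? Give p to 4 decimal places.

ωT = 3.0698·0.541 = 1.660762; cosh(ωT) = 2.726657, sinh(ωT) = 2.536662
x(T) = p + (x₀−p)·cosh(ωT) + (ẋ₀/ω)·sinh(ωT) ⇒ p·(1 − cosh) = x(T) − x₀·cosh − (ẋ₀/ω)·sinh
numerator   = 0.4263 − (0.0250)·2.726657 − (0.5434/3.0698)·2.536662 = -0.090893
denominator = 1 − 2.726657 = -1.726657
p = -0.090893 / -1.726657 = 0.0526

p = 0.0526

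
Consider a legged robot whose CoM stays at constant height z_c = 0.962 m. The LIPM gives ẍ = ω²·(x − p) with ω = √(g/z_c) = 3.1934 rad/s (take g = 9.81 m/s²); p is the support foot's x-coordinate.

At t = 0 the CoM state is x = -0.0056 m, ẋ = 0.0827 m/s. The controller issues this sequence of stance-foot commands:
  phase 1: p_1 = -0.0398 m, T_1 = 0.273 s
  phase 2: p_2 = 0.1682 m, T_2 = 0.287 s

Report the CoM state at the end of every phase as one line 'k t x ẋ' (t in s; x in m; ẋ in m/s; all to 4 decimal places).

phase 1: p=-0.0398, T=0.273, ωT=0.871798, cosh=1.404703, sinh=0.986504; start (x,ẋ)=(-0.005600, 0.082700) → end (x,ẋ)=(0.033788, 0.223909)
phase 2: p=0.1682, T=0.287, ωT=0.916506, cosh=1.450226, sinh=1.050312; start (x,ẋ)=(0.033788, 0.223909) → end (x,ẋ)=(0.046917, -0.126106)

1 0.2730 0.0338 0.2239
2 0.5600 0.0469 -0.1261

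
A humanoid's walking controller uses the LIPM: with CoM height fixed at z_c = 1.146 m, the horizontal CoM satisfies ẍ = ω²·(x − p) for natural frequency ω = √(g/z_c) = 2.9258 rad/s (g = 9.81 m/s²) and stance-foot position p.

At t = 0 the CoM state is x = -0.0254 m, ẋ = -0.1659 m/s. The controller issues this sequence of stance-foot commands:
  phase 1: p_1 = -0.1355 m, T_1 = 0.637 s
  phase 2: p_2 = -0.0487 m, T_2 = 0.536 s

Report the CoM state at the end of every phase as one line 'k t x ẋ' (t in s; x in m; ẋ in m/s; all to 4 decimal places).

phase 1: p=-0.1355, T=0.637, ωT=1.863735, cosh=3.301432, sinh=3.146340; start (x,ẋ)=(-0.025400, -0.165900) → end (x,ẋ)=(0.049583, 0.465825)
phase 2: p=-0.0487, T=0.536, ωT=1.568229, cosh=2.503278, sinh=2.294864; start (x,ẋ)=(0.049583, 0.465825) → end (x,ẋ)=(0.562700, 1.825988)

1 0.6370 0.0496 0.4658
2 1.1730 0.5627 1.8260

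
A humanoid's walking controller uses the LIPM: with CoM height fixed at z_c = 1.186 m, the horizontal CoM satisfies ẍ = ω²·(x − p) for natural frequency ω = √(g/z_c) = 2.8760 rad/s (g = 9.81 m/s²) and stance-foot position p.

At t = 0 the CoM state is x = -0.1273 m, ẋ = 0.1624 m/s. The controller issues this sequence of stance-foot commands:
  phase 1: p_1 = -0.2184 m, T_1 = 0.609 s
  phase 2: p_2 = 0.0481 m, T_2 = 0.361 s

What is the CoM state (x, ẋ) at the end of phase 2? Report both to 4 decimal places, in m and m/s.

x = 0.8266, ẋ = 2.5042

phase 1: p=-0.2184, T=0.609, ωT=1.751484, cosh=2.968333, sinh=2.794816; start (x,ẋ)=(-0.127300, 0.162400) → end (x,ẋ)=(0.209831, 1.214309)
phase 2: p=0.0481, T=0.361, ωT=1.038236, cosh=1.589155, sinh=1.235076; start (x,ẋ)=(0.209831, 1.214309) → end (x,ẋ)=(0.826591, 2.504206)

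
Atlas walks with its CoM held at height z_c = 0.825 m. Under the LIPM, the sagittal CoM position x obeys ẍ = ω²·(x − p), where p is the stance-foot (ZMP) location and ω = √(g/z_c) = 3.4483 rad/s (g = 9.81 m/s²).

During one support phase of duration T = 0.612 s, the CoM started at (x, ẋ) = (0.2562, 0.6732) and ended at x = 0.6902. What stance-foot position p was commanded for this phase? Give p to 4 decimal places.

p = 0.3691

ωT = 3.4483·0.612 = 2.110360; cosh(ωT) = 4.186201, sinh(ωT) = 4.065007
x(T) = p + (x₀−p)·cosh(ωT) + (ẋ₀/ω)·sinh(ωT) ⇒ p·(1 − cosh) = x(T) − x₀·cosh − (ẋ₀/ω)·sinh
numerator   = 0.6902 − (0.2562)·4.186201 − (0.6732/3.4483)·4.065007 = -1.175902
denominator = 1 − 4.186201 = -3.186201
p = -1.175902 / -3.186201 = 0.3691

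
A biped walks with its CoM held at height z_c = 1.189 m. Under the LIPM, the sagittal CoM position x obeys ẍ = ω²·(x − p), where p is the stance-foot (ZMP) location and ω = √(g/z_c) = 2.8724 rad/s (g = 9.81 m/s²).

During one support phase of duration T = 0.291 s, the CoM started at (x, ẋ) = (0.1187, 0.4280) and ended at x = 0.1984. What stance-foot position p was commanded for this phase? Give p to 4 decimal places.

ωT = 2.8724·0.291 = 0.835868; cosh(ωT) = 1.370157, sinh(ωT) = 0.936659
x(T) = p + (x₀−p)·cosh(ωT) + (ẋ₀/ω)·sinh(ωT) ⇒ p·(1 − cosh) = x(T) − x₀·cosh − (ẋ₀/ω)·sinh
numerator   = 0.1984 − (0.1187)·1.370157 − (0.4280/2.8724)·0.936659 = -0.103804
denominator = 1 − 1.370157 = -0.370157
p = -0.103804 / -0.370157 = 0.2804

p = 0.2804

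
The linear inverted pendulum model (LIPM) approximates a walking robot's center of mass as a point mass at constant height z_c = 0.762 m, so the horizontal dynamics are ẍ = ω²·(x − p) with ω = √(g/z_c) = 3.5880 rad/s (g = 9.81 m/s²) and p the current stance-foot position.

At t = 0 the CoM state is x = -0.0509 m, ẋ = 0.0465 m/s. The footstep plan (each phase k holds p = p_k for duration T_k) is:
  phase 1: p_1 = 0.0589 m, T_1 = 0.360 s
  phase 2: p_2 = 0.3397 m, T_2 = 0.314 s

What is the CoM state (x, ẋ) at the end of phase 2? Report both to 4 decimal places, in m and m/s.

phase 1: p=0.0589, T=0.360, ωT=1.291680, cosh=1.956852, sinh=1.682043; start (x,ẋ)=(-0.050900, 0.046500) → end (x,ẋ)=(-0.134163, -0.571668)
phase 2: p=0.3397, T=0.314, ωT=1.126632, cosh=1.704685, sinh=1.380562; start (x,ẋ)=(-0.134163, -0.571668) → end (x,ẋ)=(-0.688050, -3.321776)

x = -0.6880, ẋ = -3.3218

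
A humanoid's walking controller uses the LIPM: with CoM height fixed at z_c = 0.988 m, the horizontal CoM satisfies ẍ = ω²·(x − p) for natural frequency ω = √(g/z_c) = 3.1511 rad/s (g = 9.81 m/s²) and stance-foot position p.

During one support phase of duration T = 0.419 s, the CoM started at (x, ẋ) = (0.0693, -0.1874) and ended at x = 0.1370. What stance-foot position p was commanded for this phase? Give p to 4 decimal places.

p = -0.1008

ωT = 3.1511·0.419 = 1.320311; cosh(ωT) = 2.005819, sinh(ωT) = 1.738767
x(T) = p + (x₀−p)·cosh(ωT) + (ẋ₀/ω)·sinh(ωT) ⇒ p·(1 − cosh) = x(T) − x₀·cosh − (ẋ₀/ω)·sinh
numerator   = 0.1370 − (0.0693)·2.005819 − (-0.1874/3.1511)·1.738767 = 0.101403
denominator = 1 − 2.005819 = -1.005819
p = 0.101403 / -1.005819 = -0.1008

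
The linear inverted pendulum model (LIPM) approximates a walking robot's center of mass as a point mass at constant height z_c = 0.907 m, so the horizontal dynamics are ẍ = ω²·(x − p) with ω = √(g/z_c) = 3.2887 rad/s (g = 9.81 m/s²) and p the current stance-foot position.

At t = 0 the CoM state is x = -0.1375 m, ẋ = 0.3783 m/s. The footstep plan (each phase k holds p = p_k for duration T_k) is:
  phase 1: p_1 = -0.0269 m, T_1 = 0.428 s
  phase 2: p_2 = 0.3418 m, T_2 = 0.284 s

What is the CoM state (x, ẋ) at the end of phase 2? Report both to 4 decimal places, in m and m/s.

x = -0.1876, ẋ = -1.1931

phase 1: p=-0.0269, T=0.428, ωT=1.407564, cosh=2.165364, sinh=1.920625; start (x,ẋ)=(-0.137500, 0.378300) → end (x,ẋ)=(-0.045459, 0.120568)
phase 2: p=0.3418, T=0.284, ωT=0.933991, cosh=1.468813, sinh=1.075831; start (x,ẋ)=(-0.045459, 0.120568) → end (x,ẋ)=(-0.187570, -1.193065)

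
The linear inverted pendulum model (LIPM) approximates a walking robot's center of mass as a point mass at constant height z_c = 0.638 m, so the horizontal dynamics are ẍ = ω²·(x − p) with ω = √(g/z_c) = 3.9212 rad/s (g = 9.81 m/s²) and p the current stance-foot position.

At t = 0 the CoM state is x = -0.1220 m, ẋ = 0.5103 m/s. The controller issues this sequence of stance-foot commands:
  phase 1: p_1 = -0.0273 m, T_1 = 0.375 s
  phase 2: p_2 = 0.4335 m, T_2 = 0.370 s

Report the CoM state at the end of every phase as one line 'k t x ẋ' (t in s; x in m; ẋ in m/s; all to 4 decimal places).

phase 1: p=-0.0273, T=0.375, ωT=1.470450, cosh=2.290507, sinh=2.060685; start (x,ẋ)=(-0.122000, 0.510300) → end (x,ẋ)=(0.023964, 0.403636)
phase 2: p=0.4335, T=0.370, ωT=1.450844, cosh=2.250543, sinh=2.016171; start (x,ẋ)=(0.023964, 0.403636) → end (x,ẋ)=(-0.280640, -2.329314)

1 0.3750 0.0240 0.4036
2 0.7450 -0.2806 -2.3293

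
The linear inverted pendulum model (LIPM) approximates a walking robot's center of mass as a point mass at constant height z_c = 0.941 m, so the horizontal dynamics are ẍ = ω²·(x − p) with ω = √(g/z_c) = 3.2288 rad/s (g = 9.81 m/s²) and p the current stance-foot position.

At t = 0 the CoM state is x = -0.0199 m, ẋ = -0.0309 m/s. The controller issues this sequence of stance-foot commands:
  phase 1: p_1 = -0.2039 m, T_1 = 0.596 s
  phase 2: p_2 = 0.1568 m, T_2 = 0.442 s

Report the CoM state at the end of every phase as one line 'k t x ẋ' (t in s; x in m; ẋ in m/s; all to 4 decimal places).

phase 1: p=-0.2039, T=0.596, ωT=1.924365, cosh=3.498382, sinh=3.352414; start (x,ẋ)=(-0.019900, -0.030900) → end (x,ẋ)=(0.407719, 1.883566)
phase 2: p=0.1568, T=0.442, ωT=1.427130, cosh=2.203359, sinh=1.963363; start (x,ẋ)=(0.407719, 1.883566) → end (x,ẋ)=(1.855021, 5.740827)

1 0.5960 0.4077 1.8836
2 1.0380 1.8550 5.7408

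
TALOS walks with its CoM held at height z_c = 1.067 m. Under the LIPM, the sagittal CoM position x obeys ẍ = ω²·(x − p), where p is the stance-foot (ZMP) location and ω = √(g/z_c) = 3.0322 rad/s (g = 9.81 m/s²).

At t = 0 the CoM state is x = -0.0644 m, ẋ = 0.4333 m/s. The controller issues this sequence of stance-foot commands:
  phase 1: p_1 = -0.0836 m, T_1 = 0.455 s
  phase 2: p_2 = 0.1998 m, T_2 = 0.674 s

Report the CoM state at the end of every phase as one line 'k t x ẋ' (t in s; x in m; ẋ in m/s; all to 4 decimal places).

1 0.4550 0.2229 1.0237
2 1.1290 1.5716 4.2831

phase 1: p=-0.0836, T=0.455, ωT=1.379651, cosh=2.112590, sinh=1.860924; start (x,ẋ)=(-0.064400, 0.433300) → end (x,ẋ)=(0.222887, 1.023725)
phase 2: p=0.1998, T=0.674, ωT=2.043703, cosh=3.924343, sinh=3.794795; start (x,ẋ)=(0.222887, 1.023725) → end (x,ẋ)=(1.571592, 4.283101)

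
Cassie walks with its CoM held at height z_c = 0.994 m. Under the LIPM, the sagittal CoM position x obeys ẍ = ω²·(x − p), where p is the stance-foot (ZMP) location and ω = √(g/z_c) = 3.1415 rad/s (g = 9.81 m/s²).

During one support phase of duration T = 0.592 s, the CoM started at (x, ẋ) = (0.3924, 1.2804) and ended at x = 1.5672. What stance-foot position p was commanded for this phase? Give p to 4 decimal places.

p = 0.4371

ωT = 3.1415·0.592 = 1.859768; cosh(ωT) = 3.288978, sinh(ωT) = 3.133269
x(T) = p + (x₀−p)·cosh(ωT) + (ẋ₀/ω)·sinh(ωT) ⇒ p·(1 − cosh) = x(T) − x₀·cosh − (ẋ₀/ω)·sinh
numerator   = 1.5672 − (0.3924)·3.288978 − (1.2804/3.1415)·3.133269 = -1.000440
denominator = 1 − 3.288978 = -2.288978
p = -1.000440 / -2.288978 = 0.4371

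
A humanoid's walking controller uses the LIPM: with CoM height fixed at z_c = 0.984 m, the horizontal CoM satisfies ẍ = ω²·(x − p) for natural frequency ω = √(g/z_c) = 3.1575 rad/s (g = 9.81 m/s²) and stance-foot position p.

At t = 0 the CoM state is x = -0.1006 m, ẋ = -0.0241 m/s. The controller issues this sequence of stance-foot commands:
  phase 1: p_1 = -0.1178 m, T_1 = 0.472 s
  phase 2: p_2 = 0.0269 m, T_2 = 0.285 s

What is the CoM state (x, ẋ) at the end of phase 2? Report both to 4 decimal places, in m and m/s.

x = -0.1271, ẋ = -0.3076

phase 1: p=-0.1178, T=0.472, ωT=1.490340, cosh=2.331950, sinh=2.106654; start (x,ẋ)=(-0.100600, -0.024100) → end (x,ẋ)=(-0.093770, 0.058210)
phase 2: p=0.0269, T=0.285, ωT=0.899887, cosh=1.432971, sinh=1.026356; start (x,ẋ)=(-0.093770, 0.058210) → end (x,ẋ)=(-0.127095, -0.307643)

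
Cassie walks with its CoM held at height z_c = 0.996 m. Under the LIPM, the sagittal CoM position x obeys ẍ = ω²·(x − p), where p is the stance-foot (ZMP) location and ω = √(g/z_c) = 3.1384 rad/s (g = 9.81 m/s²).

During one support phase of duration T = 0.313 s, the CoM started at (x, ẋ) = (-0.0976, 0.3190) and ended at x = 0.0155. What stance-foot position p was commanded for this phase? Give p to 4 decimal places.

ωT = 3.1384·0.313 = 0.982319; cosh(ωT) = 1.522542, sinh(ωT) = 1.148101
x(T) = p + (x₀−p)·cosh(ωT) + (ẋ₀/ω)·sinh(ωT) ⇒ p·(1 − cosh) = x(T) − x₀·cosh − (ẋ₀/ω)·sinh
numerator   = 0.0155 − (-0.0976)·1.522542 − (0.3190/3.1384)·1.148101 = 0.047402
denominator = 1 − 1.522542 = -0.522542
p = 0.047402 / -0.522542 = -0.0907

p = -0.0907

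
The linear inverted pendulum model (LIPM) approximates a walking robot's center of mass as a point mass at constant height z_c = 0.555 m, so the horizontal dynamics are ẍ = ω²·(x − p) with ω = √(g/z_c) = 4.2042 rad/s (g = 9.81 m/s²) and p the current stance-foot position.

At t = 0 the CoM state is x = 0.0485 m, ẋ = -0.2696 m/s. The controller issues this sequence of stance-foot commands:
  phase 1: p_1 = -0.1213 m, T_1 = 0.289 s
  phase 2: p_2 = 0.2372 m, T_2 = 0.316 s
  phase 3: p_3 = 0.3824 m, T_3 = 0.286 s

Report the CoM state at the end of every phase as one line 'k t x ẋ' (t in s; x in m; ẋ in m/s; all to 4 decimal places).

phase 1: p=-0.1213, T=0.289, ωT=1.215014, cosh=1.833523, sinh=1.536817; start (x,ẋ)=(0.048500, -0.269600) → end (x,ẋ)=(0.091482, 0.602775)
phase 2: p=0.2372, T=0.316, ωT=1.328527, cosh=2.020173, sinh=1.755306; start (x,ẋ)=(0.091482, 0.602775) → end (x,ẋ)=(0.194490, 0.142359)
phase 3: p=0.3824, T=0.286, ωT=1.202401, cosh=1.814285, sinh=1.513813; start (x,ẋ)=(0.194490, 0.142359) → end (x,ẋ)=(0.092737, -0.937651)

1 0.2890 0.0915 0.6028
2 0.6050 0.1945 0.1424
3 0.8910 0.0927 -0.9377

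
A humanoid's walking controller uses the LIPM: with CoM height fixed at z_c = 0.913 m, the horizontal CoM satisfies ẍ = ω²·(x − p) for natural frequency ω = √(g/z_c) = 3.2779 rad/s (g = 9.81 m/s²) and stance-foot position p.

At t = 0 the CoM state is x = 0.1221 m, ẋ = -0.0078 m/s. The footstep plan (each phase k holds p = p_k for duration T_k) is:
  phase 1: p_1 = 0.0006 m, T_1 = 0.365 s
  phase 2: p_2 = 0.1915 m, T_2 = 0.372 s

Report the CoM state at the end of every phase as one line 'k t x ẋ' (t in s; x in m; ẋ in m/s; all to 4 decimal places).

phase 1: p=0.0006, T=0.365, ωT=1.196433, cosh=1.805284, sinh=1.503013; start (x,ẋ)=(0.122100, -0.007800) → end (x,ẋ)=(0.216365, 0.584516)
phase 2: p=0.1915, T=0.372, ωT=1.219379, cosh=1.840249, sinh=1.544835; start (x,ẋ)=(0.216365, 0.584516) → end (x,ẋ)=(0.512734, 1.201569)

1 0.3650 0.2164 0.5845
2 0.7370 0.5127 1.2016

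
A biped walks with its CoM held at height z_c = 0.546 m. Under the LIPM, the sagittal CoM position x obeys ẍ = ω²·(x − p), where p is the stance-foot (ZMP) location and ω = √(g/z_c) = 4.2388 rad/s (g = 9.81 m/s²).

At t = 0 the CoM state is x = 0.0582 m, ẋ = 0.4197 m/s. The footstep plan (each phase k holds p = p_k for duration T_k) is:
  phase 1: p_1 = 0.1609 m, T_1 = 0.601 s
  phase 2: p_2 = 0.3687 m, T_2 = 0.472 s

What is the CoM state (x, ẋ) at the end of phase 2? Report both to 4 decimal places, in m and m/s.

phase 1: p=0.1609, T=0.601, ωT=2.547519, cosh=6.426821, sinh=6.348545; start (x,ẋ)=(0.058200, 0.419700) → end (x,ẋ)=(0.129460, -0.066342)
phase 2: p=0.3687, T=0.472, ωT=2.000714, cosh=3.764785, sinh=3.629546; start (x,ẋ)=(0.129460, -0.066342) → end (x,ẋ)=(-0.588796, -3.930459)

x = -0.5888, ẋ = -3.9305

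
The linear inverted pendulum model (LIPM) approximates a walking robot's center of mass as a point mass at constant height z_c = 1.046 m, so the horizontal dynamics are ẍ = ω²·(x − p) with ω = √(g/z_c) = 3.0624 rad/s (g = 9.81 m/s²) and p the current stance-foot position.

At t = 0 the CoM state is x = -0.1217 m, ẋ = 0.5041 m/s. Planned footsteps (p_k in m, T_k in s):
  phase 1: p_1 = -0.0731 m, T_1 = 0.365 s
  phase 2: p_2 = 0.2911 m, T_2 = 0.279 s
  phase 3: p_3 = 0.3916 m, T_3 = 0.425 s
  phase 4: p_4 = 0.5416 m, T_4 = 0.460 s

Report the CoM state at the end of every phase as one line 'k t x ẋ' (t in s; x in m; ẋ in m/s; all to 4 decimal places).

phase 1: p=-0.0731, T=0.365, ωT=1.117776, cosh=1.692526, sinh=1.365520; start (x,ẋ)=(-0.121700, 0.504100) → end (x,ẋ)=(0.069421, 0.649968)
phase 2: p=0.2911, T=0.279, ωT=0.854410, cosh=1.387760, sinh=0.962226; start (x,ẋ)=(0.069421, 0.649968) → end (x,ẋ)=(0.187687, 0.248773)
phase 3: p=0.3916, T=0.425, ωT=1.301520, cosh=1.973498, sinh=1.701380; start (x,ẋ)=(0.187687, 0.248773) → end (x,ẋ)=(0.127388, -0.571498)
phase 4: p=0.5416, T=0.460, ωT=1.408704, cosh=2.167555, sinh=1.923095; start (x,ẋ)=(0.127388, -0.571498) → end (x,ẋ)=(-0.715110, -3.678164)

1 0.3650 0.0694 0.6500
2 0.6440 0.1877 0.2488
3 1.0690 0.1274 -0.5715
4 1.5290 -0.7151 -3.6782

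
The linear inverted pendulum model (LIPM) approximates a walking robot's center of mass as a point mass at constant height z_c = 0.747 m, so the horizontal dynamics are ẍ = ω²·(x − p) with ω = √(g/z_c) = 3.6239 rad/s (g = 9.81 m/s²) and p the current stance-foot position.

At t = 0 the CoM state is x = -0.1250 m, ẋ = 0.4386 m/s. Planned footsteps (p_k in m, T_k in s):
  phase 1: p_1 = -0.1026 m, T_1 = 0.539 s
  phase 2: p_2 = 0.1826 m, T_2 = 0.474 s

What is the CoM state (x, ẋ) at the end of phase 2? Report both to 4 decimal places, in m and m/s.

phase 1: p=-0.1026, T=0.539, ωT=1.953282, cosh=3.596801, sinh=3.454993; start (x,ẋ)=(-0.125000, 0.438600) → end (x,ẋ)=(0.234989, 1.297097)
phase 2: p=0.1826, T=0.474, ωT=1.717729, cosh=2.875666, sinh=2.696192; start (x,ẋ)=(0.234989, 1.297097) → end (x,ẋ)=(1.298297, 4.241894)

x = 1.2983, ẋ = 4.2419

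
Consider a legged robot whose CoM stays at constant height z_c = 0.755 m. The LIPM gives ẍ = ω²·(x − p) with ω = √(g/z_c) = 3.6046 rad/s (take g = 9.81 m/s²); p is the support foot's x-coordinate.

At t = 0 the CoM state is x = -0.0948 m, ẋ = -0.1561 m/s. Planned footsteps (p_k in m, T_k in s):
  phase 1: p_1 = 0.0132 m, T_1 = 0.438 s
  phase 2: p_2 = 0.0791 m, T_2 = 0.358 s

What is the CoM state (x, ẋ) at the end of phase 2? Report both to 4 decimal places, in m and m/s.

phase 1: p=0.0132, T=0.438, ωT=1.578815, cosh=2.527712, sinh=2.321493; start (x,ẋ)=(-0.094800, -0.156100) → end (x,ẋ)=(-0.360327, -1.298326)
phase 2: p=0.0791, T=0.358, ωT=1.290447, cosh=1.954779, sinh=1.679631; start (x,ẋ)=(-0.360327, -1.298326) → end (x,ẋ)=(-1.384862, -5.198406)

x = -1.3849, ẋ = -5.1984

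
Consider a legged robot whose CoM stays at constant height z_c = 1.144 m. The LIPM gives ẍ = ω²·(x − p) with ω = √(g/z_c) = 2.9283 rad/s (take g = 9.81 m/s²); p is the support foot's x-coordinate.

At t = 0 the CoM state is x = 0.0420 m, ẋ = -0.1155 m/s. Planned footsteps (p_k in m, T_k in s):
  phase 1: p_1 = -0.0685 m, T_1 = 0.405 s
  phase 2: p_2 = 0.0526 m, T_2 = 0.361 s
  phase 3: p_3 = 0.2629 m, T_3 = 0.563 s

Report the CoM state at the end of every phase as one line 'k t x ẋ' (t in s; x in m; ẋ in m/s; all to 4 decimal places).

phase 1: p=-0.0685, T=0.405, ωT=1.185962, cosh=1.789643, sinh=1.484190; start (x,ẋ)=(0.042000, -0.115500) → end (x,ẋ)=(0.070715, 0.273546)
phase 2: p=0.0526, T=0.361, ωT=1.057116, cosh=1.612758, sinh=1.265302; start (x,ẋ)=(0.070715, 0.273546) → end (x,ẋ)=(0.200013, 0.508284)
phase 3: p=0.2629, T=0.563, ωT=1.648633, cosh=2.696089, sinh=2.503777; start (x,ẋ)=(0.200013, 0.508284) → end (x,ẋ)=(0.527948, 0.909303)

1 0.4050 0.0707 0.2735
2 0.7660 0.2000 0.5083
3 1.3290 0.5279 0.9093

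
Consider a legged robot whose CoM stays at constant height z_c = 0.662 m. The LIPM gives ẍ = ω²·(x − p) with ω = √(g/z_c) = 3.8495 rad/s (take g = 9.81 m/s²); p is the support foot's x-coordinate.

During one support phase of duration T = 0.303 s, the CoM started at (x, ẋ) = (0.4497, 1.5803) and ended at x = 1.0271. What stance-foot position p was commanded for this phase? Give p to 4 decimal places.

p = 0.4729

ωT = 3.8495·0.303 = 1.166398; cosh(ωT) = 1.760948, sinh(ωT) = 1.449461
x(T) = p + (x₀−p)·cosh(ωT) + (ẋ₀/ω)·sinh(ωT) ⇒ p·(1 − cosh) = x(T) − x₀·cosh − (ẋ₀/ω)·sinh
numerator   = 1.0271 − (0.4497)·1.760948 − (1.5803/3.8495)·1.449461 = -0.359832
denominator = 1 − 1.760948 = -0.760948
p = -0.359832 / -0.760948 = 0.4729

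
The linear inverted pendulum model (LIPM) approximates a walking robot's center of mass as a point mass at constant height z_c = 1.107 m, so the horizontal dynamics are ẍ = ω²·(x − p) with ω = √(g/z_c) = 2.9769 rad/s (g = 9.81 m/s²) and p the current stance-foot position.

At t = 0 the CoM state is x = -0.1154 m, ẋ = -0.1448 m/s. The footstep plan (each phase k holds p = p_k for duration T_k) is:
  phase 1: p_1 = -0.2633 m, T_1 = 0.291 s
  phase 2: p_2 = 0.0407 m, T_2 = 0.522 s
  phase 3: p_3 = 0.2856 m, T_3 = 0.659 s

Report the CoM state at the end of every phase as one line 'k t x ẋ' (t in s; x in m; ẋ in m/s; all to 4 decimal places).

1 0.2910 -0.1040 0.2283
2 0.8130 -0.1434 -0.4088
3 1.4720 -1.7488 -5.9342

phase 1: p=-0.2633, T=0.291, ωT=0.866278, cosh=1.399278, sinh=0.978765; start (x,ẋ)=(-0.115400, -0.144800) → end (x,ẋ)=(-0.103955, 0.228318)
phase 2: p=0.0407, T=0.522, ωT=1.553942, cosh=2.470746, sinh=2.259333; start (x,ẋ)=(-0.103955, 0.228318) → end (x,ẋ)=(-0.143422, -0.408805)
phase 3: p=0.2856, T=0.659, ωT=1.961777, cosh=3.626281, sinh=3.485673; start (x,ẋ)=(-0.143422, -0.408805) → end (x,ẋ)=(-1.748829, -5.934193)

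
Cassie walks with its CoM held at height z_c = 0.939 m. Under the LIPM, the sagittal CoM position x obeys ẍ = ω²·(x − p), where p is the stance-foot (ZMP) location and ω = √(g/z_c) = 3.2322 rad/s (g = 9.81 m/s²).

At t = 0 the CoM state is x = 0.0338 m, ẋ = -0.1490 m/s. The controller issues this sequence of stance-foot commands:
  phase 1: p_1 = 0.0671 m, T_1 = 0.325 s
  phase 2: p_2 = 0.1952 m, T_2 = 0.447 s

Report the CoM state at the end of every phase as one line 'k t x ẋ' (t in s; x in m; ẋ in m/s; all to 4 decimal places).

1 0.3250 -0.0442 -0.3741
2 0.7720 -0.5724 -2.3867

phase 1: p=0.0671, T=0.325, ωT=1.050465, cosh=1.604378, sinh=1.254603; start (x,ẋ)=(0.033800, -0.149000) → end (x,ẋ)=(-0.044161, -0.374088)
phase 2: p=0.1952, T=0.447, ωT=1.444793, cosh=2.238385, sinh=2.002591; start (x,ẋ)=(-0.044161, -0.374088) → end (x,ẋ)=(-0.572358, -2.386684)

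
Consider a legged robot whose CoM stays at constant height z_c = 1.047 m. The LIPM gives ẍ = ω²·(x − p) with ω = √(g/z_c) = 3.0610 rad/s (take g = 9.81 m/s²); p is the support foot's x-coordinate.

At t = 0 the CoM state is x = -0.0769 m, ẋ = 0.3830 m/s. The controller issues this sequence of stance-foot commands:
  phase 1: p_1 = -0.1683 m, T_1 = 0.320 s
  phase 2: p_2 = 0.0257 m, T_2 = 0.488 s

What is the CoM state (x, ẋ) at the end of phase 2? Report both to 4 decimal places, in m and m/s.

phase 1: p=-0.1683, T=0.320, ωT=0.979520, cosh=1.519334, sinh=1.143843; start (x,ẋ)=(-0.076900, 0.383000) → end (x,ẋ)=(0.113688, 0.901924)
phase 2: p=0.0257, T=0.488, ωT=1.493768, cosh=2.339186, sinh=2.114660; start (x,ẋ)=(0.113688, 0.901924) → end (x,ẋ)=(0.854605, 2.679310)

x = 0.8546, ẋ = 2.6793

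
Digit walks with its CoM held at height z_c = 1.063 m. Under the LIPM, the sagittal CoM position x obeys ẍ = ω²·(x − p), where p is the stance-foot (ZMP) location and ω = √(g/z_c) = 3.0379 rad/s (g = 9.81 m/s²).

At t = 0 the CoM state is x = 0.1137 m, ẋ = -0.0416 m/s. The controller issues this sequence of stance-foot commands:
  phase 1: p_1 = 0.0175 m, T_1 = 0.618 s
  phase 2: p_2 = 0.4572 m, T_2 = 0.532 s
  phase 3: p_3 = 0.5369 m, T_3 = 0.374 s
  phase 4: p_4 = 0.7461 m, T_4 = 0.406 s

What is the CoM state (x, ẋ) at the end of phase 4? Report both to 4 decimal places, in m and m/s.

phase 1: p=0.0175, T=0.618, ωT=1.877422, cosh=3.344808, sinh=3.191825; start (x,ẋ)=(0.113700, -0.041600) → end (x,ẋ)=(0.295563, 0.793654)
phase 2: p=0.4572, T=0.532, ωT=1.616163, cosh=2.616199, sinh=2.417539; start (x,ẋ)=(0.295563, 0.793654) → end (x,ẋ)=(0.665909, 0.889253)
phase 3: p=0.5369, T=0.374, ωT=1.136175, cosh=1.717937, sinh=1.396893; start (x,ẋ)=(0.665909, 0.889253) → end (x,ẋ)=(1.167427, 2.075147)
phase 4: p=0.7461, T=0.406, ωT=1.233387, cosh=1.862071, sinh=1.570767; start (x,ẋ)=(1.167427, 2.075147) → end (x,ẋ)=(2.603611, 5.874575)

x = 2.6036, ẋ = 5.8746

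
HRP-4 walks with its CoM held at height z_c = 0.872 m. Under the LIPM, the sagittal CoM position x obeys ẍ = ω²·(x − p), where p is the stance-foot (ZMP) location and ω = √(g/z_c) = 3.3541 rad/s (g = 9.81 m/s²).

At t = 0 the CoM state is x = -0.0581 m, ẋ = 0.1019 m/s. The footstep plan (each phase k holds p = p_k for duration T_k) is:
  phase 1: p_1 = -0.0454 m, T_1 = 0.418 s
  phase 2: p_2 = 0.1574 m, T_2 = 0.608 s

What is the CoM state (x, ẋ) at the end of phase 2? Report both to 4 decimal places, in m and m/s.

phase 1: p=-0.0454, T=0.418, ωT=1.402014, cosh=2.154738, sinh=1.908637; start (x,ẋ)=(-0.058100, 0.101900) → end (x,ẋ)=(-0.014779, 0.138265)
phase 2: p=0.1574, T=0.608, ωT=2.039293, cosh=3.907647, sinh=3.777526; start (x,ẋ)=(-0.014779, 0.138265) → end (x,ẋ)=(-0.359696, -1.641255)

x = -0.3597, ẋ = -1.6413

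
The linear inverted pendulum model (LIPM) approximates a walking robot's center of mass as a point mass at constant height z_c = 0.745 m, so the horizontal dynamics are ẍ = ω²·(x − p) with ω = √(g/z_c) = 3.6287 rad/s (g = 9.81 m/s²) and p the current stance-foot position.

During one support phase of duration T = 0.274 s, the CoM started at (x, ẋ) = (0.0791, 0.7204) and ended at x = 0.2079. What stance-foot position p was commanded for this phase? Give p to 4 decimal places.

p = 0.2707

ωT = 3.6287·0.274 = 0.994264; cosh(ωT) = 1.536365, sinh(ωT) = 1.166369
x(T) = p + (x₀−p)·cosh(ωT) + (ẋ₀/ω)·sinh(ωT) ⇒ p·(1 − cosh) = x(T) − x₀·cosh − (ẋ₀/ω)·sinh
numerator   = 0.2079 − (0.0791)·1.536365 − (0.7204/3.6287)·1.166369 = -0.145184
denominator = 1 − 1.536365 = -0.536365
p = -0.145184 / -0.536365 = 0.2707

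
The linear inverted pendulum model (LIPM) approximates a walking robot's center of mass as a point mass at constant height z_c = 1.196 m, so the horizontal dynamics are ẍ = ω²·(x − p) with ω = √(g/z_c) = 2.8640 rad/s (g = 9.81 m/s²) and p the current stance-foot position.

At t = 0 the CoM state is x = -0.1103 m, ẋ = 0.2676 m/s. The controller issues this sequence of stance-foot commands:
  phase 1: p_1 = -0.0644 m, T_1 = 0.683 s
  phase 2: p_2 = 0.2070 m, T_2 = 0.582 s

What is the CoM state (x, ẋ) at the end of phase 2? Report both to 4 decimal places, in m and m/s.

phase 1: p=-0.0644, T=0.683, ωT=1.956112, cosh=3.606593, sinh=3.465186; start (x,ẋ)=(-0.110300, 0.267600) → end (x,ẋ)=(0.093830, 0.509599)
phase 2: p=0.2070, T=0.582, ωT=1.666848, cosh=2.742146, sinh=2.553304; start (x,ẋ)=(0.093830, 0.509599) → end (x,ẋ)=(0.350987, 0.569819)

x = 0.3510, ẋ = 0.5698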